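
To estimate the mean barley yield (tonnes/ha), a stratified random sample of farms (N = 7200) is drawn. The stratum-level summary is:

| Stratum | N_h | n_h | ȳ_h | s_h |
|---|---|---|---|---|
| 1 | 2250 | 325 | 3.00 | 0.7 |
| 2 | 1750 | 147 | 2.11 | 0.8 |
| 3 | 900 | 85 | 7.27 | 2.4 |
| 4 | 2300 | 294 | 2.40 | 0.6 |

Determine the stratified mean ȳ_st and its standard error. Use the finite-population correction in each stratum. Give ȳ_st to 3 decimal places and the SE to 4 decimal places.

ȳ_st = Σ W_h ȳ_h = (2250·3.00 + 1750·2.11 + 900·7.27 + 2300·2.40)/7200 = 3.12576
V̂(ȳ_st) = Σ W_h² (1 − n_h/N_h) s_h²/n_h, with W_h = N_h/N and N = 7200:
  stratum 1: (2250/7200)²·(1 − 325/2250)·0.7²/325 = 0.000125968
  stratum 2: (1750/7200)²·(1 − 147/1750)·0.8²/147 = 0.000235597
  stratum 3: (900/7200)²·(1 − 85/900)·2.4²/85 = 0.000958824
  stratum 4: (2300/7200)²·(1 − 294/2300)·0.6²/294 = 0.000108981
V̂(ȳ_st) = 0.00142937
SE(ȳ_st) = √0.00142937 = 0.037807

ȳ_st ≈ 3.126, SE ≈ 0.0378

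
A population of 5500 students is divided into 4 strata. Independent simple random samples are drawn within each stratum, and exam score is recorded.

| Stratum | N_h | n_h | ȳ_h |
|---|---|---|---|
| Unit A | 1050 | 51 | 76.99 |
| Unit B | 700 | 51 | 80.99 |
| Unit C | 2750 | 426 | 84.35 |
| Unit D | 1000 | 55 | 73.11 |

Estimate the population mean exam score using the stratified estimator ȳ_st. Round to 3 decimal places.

N = Σ N_h = 5500. Stratum weights W_h = N_h/N.
ȳ_st = (1050·76.99 + 700·80.99 + 2750·84.35 + 1000·73.11) / 5500 = 80.47364

ȳ_st ≈ 80.474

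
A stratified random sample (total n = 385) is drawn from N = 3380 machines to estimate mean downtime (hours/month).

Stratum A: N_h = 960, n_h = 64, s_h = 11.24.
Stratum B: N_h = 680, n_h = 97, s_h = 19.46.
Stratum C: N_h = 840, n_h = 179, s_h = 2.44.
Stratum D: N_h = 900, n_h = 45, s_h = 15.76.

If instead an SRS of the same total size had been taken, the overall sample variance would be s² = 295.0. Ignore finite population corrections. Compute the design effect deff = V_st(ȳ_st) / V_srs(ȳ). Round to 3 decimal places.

V̂(ȳ_st) = Σ W_h² s_h²/n_h, with W_h = N_h/N and N = 3380:
  stratum A: (960/3380)²·11.24²/64 = 0.159243
  stratum B: (680/3380)²·19.46²/97 = 0.158015
  stratum C: (840/3380)²·2.44²/179 = 0.00205424
  stratum D: (900/3380)²·15.76²/45 = 0.391338
V_st = 0.71065
V_srs = s²/n = 295.0/385 = 0.766234
deff = V_st / V_srs = 0.71065/0.766234 = 0.9275

deff ≈ 0.927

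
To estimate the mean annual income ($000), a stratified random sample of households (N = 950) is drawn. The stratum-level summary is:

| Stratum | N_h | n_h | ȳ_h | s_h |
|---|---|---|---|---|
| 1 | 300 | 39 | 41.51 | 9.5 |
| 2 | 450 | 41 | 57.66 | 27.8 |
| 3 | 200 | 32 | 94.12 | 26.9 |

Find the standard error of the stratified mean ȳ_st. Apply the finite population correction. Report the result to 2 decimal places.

SE(ȳ_st) ≈ 2.21

V̂(ȳ_st) = Σ W_h² (1 − n_h/N_h) s_h²/n_h, with W_h = N_h/N and N = 950:
  stratum 1: (300/950)²·(1 − 39/300)·9.5²/39 = 0.200769
  stratum 2: (450/950)²·(1 − 41/450)·27.8²/41 = 3.8441
  stratum 3: (200/950)²·(1 − 32/200)·26.9²/32 = 0.841873
V̂(ȳ_st) = 4.88674
SE(ȳ_st) = √4.88674 = 2.2106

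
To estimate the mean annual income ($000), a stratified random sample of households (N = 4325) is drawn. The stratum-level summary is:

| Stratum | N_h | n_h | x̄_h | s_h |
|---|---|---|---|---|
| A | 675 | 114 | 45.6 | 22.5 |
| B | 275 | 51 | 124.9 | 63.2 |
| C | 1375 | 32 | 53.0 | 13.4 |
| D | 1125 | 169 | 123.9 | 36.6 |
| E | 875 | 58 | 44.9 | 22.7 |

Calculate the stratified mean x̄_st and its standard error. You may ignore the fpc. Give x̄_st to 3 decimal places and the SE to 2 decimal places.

x̄_st ≈ 73.220, SE ≈ 1.38

x̄_st = Σ W_h x̄_h = (675·45.6 + 275·124.9 + 1375·53.0 + 1125·123.9 + 875·44.9)/4325 = 73.22023
V̂(x̄_st) = Σ W_h² s_h²/n_h, with W_h = N_h/N and N = 4325:
  stratum A: (675/4325)²·22.5²/114 = 0.108167
  stratum B: (275/4325)²·63.2²/51 = 0.316634
  stratum C: (1375/4325)²·13.4²/32 = 0.567143
  stratum D: (1125/4325)²·36.6²/169 = 0.536301
  stratum E: (875/4325)²·22.7²/58 = 0.363637
V̂(x̄_st) = 1.89188
SE(x̄_st) = √1.89188 = 1.37546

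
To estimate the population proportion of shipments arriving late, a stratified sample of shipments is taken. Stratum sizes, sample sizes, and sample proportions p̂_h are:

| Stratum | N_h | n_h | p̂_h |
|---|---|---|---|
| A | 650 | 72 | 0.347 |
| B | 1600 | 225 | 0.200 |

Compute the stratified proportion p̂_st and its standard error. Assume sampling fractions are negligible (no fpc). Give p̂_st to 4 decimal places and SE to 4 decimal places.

N = 2250; stratum weights W_h = N_h/N.
p̂_st = Σ W_h p̂_h = (650·0.347 + 1600·0.200)/2250 = 0.24247
V̂(p̂_st) = Σ W_h² p̂_h(1−p̂_h)/(n_h−1):
  stratum A: (650/2250)²·0.347·0.653/71 = 0.000266346
  stratum B: (1600/2250)²·0.200·0.800/224 = 0.000361199
V̂(p̂_st) = 0.000627545; SE = √V̂ = 0.0250509

p̂_st ≈ 0.2425, SE ≈ 0.0251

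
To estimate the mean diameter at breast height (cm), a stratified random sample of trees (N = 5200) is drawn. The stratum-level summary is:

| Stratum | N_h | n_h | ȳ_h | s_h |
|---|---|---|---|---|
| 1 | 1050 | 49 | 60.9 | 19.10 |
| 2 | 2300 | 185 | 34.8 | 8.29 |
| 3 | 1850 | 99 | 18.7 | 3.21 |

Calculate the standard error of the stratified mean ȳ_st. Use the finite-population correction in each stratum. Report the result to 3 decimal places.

V̂(ȳ_st) = Σ W_h² (1 − n_h/N_h) s_h²/n_h, with W_h = N_h/N and N = 5200:
  stratum 1: (1050/5200)²·(1 − 49/1050)·19.10²/49 = 0.289393
  stratum 2: (2300/5200)²·(1 − 185/2300)·8.29²/185 = 0.0668296
  stratum 3: (1850/5200)²·(1 − 99/1850)·3.21²/99 = 0.0124688
V̂(ȳ_st) = 0.368691
SE(ȳ_st) = √0.368691 = 0.607199

SE(ȳ_st) ≈ 0.607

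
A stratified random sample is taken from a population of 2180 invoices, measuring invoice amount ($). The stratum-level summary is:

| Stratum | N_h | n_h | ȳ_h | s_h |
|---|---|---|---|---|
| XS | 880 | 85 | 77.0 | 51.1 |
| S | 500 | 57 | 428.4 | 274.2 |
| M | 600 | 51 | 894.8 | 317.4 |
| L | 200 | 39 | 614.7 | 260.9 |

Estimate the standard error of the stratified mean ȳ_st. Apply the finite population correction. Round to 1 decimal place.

V̂(ȳ_st) = Σ W_h² (1 − n_h/N_h) s_h²/n_h, with W_h = N_h/N and N = 2180:
  stratum XS: (880/2180)²·(1 − 85/880)·51.1²/85 = 4.5223
  stratum S: (500/2180)²·(1 − 57/500)·274.2²/57 = 61.4781
  stratum M: (600/2180)²·(1 − 51/600)·317.4²/51 = 136.916
  stratum L: (200/2180)²·(1 − 39/200)·260.9²/39 = 11.8257
V̂(ȳ_st) = 214.742
SE(ȳ_st) = √214.742 = 14.6541

SE(ȳ_st) ≈ 14.7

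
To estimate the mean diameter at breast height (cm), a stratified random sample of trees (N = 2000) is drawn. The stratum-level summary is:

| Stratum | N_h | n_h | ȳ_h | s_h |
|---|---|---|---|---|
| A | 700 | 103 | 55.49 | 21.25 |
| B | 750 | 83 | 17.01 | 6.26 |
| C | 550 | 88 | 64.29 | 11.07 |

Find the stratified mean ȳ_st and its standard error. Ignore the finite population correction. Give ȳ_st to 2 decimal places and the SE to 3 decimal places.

ȳ_st = Σ W_h ȳ_h = (700·55.49 + 750·17.01 + 550·64.29)/2000 = 43.48000
V̂(ȳ_st) = Σ W_h² s_h²/n_h, with W_h = N_h/N and N = 2000:
  stratum A: (700/2000)²·21.25²/103 = 0.537052
  stratum B: (750/2000)²·6.26²/83 = 0.0663947
  stratum C: (550/2000)²·11.07²/88 = 0.105312
V̂(ȳ_st) = 0.708759
SE(ȳ_st) = √0.708759 = 0.841878

ȳ_st ≈ 43.48, SE ≈ 0.842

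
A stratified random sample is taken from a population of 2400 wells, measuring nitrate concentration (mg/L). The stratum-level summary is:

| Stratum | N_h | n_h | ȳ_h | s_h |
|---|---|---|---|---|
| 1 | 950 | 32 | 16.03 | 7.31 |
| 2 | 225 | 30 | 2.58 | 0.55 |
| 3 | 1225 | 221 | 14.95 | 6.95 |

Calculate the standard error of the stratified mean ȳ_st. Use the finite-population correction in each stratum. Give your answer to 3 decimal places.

SE(ȳ_st) ≈ 0.547

V̂(ȳ_st) = Σ W_h² (1 − n_h/N_h) s_h²/n_h, with W_h = N_h/N and N = 2400:
  stratum 1: (950/2400)²·(1 − 32/950)·7.31²/32 = 0.25283
  stratum 2: (225/2400)²·(1 − 30/225)·0.55²/30 = 7.68066e-05
  stratum 3: (1225/2400)²·(1 − 221/1225)·6.95²/221 = 0.0466686
V̂(ȳ_st) = 0.299575
SE(ȳ_st) = √0.299575 = 0.547335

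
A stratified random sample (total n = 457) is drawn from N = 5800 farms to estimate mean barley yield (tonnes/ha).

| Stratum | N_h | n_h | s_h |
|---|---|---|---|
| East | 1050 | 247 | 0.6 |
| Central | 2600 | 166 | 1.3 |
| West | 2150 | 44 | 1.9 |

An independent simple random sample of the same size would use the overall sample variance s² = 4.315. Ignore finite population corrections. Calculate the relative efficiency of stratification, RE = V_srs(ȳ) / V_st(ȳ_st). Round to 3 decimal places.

RE ≈ 0.706

V̂(ȳ_st) = Σ W_h² s_h²/n_h, with W_h = N_h/N and N = 5800:
  stratum East: (1050/5800)²·0.6²/247 = 4.7767e-05
  stratum Central: (2600/5800)²·1.3²/166 = 0.00204583
  stratum West: (2150/5800)²·1.9²/44 = 0.0112739
V_st = 0.0133675
V_srs = s²/n = 4.315/457 = 0.00944201
Relative efficiency = V_srs / V_st = 0.00944201/0.0133675 = 0.7063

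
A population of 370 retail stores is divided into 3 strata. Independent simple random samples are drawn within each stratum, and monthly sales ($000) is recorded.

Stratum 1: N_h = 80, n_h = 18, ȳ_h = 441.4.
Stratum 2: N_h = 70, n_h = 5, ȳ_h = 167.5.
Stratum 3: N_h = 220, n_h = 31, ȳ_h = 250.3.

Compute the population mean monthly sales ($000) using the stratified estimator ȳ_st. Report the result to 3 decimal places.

N = Σ N_h = 370. Stratum weights W_h = N_h/N.
ȳ_st = (80·441.4 + 70·167.5 + 220·250.3) / 370 = 275.95405

ȳ_st ≈ 275.954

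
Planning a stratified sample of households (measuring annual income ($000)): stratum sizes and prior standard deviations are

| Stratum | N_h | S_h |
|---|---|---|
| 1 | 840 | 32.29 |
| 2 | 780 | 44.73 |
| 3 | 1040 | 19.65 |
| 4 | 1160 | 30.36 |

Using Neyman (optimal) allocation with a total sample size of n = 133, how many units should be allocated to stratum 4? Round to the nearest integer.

40

Neyman allocation: n_h = n · N_h S_h / Σ N_i S_i, with n = 133.
  stratum 1: N_h·S_h = 840·32.29 = 27123.60
  stratum 2: N_h·S_h = 780·44.73 = 34889.40
  stratum 3: N_h·S_h = 1040·19.65 = 20436.00
  stratum 4: N_h·S_h = 1160·30.36 = 35217.60
Σ N_h S_h = 117666.60
n for stratum 4 = 133·35217.60/117666.60 = 39.807 → 40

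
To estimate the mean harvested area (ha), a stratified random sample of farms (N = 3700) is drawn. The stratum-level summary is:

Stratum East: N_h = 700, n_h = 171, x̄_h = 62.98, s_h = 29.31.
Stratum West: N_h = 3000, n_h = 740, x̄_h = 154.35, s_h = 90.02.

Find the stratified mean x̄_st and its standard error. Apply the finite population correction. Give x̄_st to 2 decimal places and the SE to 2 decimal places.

x̄_st ≈ 137.06, SE ≈ 2.36

x̄_st = Σ W_h x̄_h = (700·62.98 + 3000·154.35)/3700 = 137.06378
V̂(x̄_st) = Σ W_h² (1 − n_h/N_h) s_h²/n_h, with W_h = N_h/N and N = 3700:
  stratum East: (700/3700)²·(1 − 171/700)·29.31²/171 = 0.135889
  stratum West: (3000/3700)²·(1 − 740/3000)·90.02²/740 = 5.42341
V̂(x̄_st) = 5.5593
SE(x̄_st) = √5.5593 = 2.35782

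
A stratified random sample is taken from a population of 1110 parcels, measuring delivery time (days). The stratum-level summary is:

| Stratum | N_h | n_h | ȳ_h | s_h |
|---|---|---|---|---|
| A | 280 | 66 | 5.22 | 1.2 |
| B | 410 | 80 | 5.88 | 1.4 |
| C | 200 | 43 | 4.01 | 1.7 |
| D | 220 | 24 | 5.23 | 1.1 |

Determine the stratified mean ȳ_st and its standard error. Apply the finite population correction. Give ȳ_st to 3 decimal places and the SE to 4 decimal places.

ȳ_st = Σ W_h ȳ_h = (280·5.22 + 410·5.88 + 200·4.01 + 220·5.23)/1110 = 5.24775
V̂(ȳ_st) = Σ W_h² (1 − n_h/N_h) s_h²/n_h, with W_h = N_h/N and N = 1110:
  stratum A: (280/1110)²·(1 − 66/280)·1.2²/66 = 0.00106107
  stratum B: (410/1110)²·(1 − 80/410)·1.4²/80 = 0.00269041
  stratum C: (200/1110)²·(1 − 43/200)·1.7²/43 = 0.00171283
  stratum D: (220/1110)²·(1 − 24/220)·1.1²/24 = 0.00176444
V̂(ȳ_st) = 0.00722874
SE(ȳ_st) = √0.00722874 = 0.085022

ȳ_st ≈ 5.248, SE ≈ 0.0850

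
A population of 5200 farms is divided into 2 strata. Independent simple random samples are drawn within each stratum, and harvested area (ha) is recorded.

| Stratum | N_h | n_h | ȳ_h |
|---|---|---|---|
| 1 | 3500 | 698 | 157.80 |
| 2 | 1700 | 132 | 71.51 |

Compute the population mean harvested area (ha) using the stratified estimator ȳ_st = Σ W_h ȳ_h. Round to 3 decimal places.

N = Σ N_h = 5200. Stratum weights W_h = N_h/N.
ȳ_st = (3500·157.80 + 1700·71.51) / 5200 = 129.58981

ȳ_st ≈ 129.590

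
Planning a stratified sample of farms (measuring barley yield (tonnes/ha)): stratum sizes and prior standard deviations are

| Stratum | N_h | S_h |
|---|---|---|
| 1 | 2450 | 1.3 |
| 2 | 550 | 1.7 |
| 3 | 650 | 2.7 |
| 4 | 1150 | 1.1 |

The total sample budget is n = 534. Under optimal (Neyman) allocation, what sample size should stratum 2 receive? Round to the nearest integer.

Neyman allocation: n_h = n · N_h S_h / Σ N_i S_i, with n = 534.
  stratum 1: N_h·S_h = 2450·1.3 = 3185.00
  stratum 2: N_h·S_h = 550·1.7 = 935.00
  stratum 3: N_h·S_h = 650·2.7 = 1755.00
  stratum 4: N_h·S_h = 1150·1.1 = 1265.00
Σ N_h S_h = 7140.00
n for stratum 2 = 534·935.00/7140.00 = 69.929 → 70

70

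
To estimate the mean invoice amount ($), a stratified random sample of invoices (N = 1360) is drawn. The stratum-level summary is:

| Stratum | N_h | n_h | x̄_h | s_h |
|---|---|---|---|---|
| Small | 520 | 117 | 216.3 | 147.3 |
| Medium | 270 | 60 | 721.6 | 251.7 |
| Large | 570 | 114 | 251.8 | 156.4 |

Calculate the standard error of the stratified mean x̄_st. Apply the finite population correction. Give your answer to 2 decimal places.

V̂(x̄_st) = Σ W_h² (1 − n_h/N_h) s_h²/n_h, with W_h = N_h/N and N = 1360:
  stratum Small: (520/1360)²·(1 − 117/520)·147.3²/117 = 21.0112
  stratum Medium: (270/1360)²·(1 − 60/270)·251.7²/60 = 32.3683
  stratum Large: (570/1360)²·(1 − 114/570)·156.4²/114 = 30.153
V̂(x̄_st) = 83.5325
SE(x̄_st) = √83.5325 = 9.13961

SE(x̄_st) ≈ 9.14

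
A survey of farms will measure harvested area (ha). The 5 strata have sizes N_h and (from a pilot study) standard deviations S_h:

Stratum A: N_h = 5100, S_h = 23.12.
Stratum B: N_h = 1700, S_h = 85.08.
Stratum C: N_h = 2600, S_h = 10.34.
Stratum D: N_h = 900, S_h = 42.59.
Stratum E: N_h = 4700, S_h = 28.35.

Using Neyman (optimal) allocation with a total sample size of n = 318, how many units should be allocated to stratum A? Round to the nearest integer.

Neyman allocation: n_h = n · N_h S_h / Σ N_i S_i, with n = 318.
  stratum A: N_h·S_h = 5100·23.12 = 117912.00
  stratum B: N_h·S_h = 1700·85.08 = 144636.00
  stratum C: N_h·S_h = 2600·10.34 = 26884.00
  stratum D: N_h·S_h = 900·42.59 = 38331.00
  stratum E: N_h·S_h = 4700·28.35 = 133245.00
Σ N_h S_h = 461008.00
n for stratum A = 318·117912.00/461008.00 = 81.335 → 81

81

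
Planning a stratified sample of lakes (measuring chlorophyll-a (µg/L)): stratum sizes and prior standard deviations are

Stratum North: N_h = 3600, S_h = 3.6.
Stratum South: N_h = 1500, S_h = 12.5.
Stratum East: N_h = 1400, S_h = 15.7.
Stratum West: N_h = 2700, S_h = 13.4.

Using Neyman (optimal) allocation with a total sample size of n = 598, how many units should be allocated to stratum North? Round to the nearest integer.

Neyman allocation: n_h = n · N_h S_h / Σ N_i S_i, with n = 598.
  stratum North: N_h·S_h = 3600·3.6 = 12960.00
  stratum South: N_h·S_h = 1500·12.5 = 18750.00
  stratum East: N_h·S_h = 1400·15.7 = 21980.00
  stratum West: N_h·S_h = 2700·13.4 = 36180.00
Σ N_h S_h = 89870.00
n for stratum North = 598·12960.00/89870.00 = 86.237 → 86

86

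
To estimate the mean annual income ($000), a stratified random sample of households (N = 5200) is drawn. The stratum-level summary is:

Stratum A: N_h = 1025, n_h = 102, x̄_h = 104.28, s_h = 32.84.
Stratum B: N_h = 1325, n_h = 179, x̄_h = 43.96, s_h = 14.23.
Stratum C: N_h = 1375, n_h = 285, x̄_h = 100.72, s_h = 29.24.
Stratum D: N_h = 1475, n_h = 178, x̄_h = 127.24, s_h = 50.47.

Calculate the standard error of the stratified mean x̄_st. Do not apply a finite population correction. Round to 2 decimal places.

V̂(x̄_st) = Σ W_h² s_h²/n_h, with W_h = N_h/N and N = 5200:
  stratum A: (1025/5200)²·32.84²/102 = 0.410816
  stratum B: (1325/5200)²·14.23²/179 = 0.0734483
  stratum C: (1375/5200)²·29.24²/285 = 0.209753
  stratum D: (1475/5200)²·50.47²/178 = 1.15139
V̂(x̄_st) = 1.84541
SE(x̄_st) = √1.84541 = 1.35846

SE(x̄_st) ≈ 1.36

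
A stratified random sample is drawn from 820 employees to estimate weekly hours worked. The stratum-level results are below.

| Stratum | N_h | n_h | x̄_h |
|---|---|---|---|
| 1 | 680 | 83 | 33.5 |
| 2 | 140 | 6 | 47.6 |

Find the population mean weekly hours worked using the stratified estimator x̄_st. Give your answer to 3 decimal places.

x̄_st ≈ 35.907

N = Σ N_h = 820. Stratum weights W_h = N_h/N.
x̄_st = (680·33.5 + 140·47.6) / 820 = 35.90732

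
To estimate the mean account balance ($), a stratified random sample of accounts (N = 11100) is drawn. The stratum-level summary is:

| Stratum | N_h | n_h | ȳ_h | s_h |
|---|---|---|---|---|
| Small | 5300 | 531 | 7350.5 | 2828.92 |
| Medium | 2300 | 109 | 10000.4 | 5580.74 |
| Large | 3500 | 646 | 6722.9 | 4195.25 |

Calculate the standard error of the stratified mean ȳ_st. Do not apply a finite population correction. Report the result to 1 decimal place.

V̂(ȳ_st) = Σ W_h² s_h²/n_h, with W_h = N_h/N and N = 11100:
  stratum Small: (5300/11100)²·2828.92²/531 = 3436
  stratum Medium: (2300/11100)²·5580.74²/109 = 12267.8
  stratum Large: (3500/11100)²·4195.25²/646 = 2708.78
V̂(ȳ_st) = 18412.6
SE(ȳ_st) = √18412.6 = 135.693

SE(ȳ_st) ≈ 135.7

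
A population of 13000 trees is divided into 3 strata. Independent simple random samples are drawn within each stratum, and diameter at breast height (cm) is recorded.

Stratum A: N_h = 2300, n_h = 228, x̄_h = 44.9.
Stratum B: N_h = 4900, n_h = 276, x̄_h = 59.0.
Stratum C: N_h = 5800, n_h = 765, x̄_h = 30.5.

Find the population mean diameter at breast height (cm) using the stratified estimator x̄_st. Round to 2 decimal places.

x̄_st ≈ 43.79

N = Σ N_h = 13000. Stratum weights W_h = N_h/N.
x̄_st = (2300·44.9 + 4900·59.0 + 5800·30.5) / 13000 = 43.7900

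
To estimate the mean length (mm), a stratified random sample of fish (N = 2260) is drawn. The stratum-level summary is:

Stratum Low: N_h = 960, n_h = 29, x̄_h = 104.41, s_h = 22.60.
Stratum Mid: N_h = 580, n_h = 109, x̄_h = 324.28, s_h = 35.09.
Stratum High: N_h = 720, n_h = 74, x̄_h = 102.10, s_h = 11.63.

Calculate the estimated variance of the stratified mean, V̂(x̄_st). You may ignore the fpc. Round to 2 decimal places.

V̂(x̄_st) ≈ 4.11

V̂(x̄_st) = Σ W_h² s_h²/n_h, with W_h = N_h/N and N = 2260:
  stratum Low: (960/2260)²·22.60²/29 = 3.17793
  stratum Mid: (580/2260)²·35.09²/109 = 0.744011
  stratum High: (720/2260)²·11.63²/74 = 0.185514
V̂(x̄_st) = 4.10746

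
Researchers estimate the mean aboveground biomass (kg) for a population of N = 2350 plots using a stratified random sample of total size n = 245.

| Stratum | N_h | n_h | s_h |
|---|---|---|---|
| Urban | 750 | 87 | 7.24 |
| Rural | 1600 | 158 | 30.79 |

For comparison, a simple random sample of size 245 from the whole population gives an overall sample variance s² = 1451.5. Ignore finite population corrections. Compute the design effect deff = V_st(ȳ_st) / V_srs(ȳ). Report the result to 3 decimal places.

V̂(ȳ_st) = Σ W_h² s_h²/n_h, with W_h = N_h/N and N = 2350:
  stratum Urban: (750/2350)²·7.24²/87 = 0.0613684
  stratum Rural: (1600/2350)²·30.79²/158 = 2.78142
V_st = 2.84279
V_srs = s²/n = 1451.5/245 = 5.92449
deff = V_st / V_srs = 2.84279/5.92449 = 0.4798

deff ≈ 0.480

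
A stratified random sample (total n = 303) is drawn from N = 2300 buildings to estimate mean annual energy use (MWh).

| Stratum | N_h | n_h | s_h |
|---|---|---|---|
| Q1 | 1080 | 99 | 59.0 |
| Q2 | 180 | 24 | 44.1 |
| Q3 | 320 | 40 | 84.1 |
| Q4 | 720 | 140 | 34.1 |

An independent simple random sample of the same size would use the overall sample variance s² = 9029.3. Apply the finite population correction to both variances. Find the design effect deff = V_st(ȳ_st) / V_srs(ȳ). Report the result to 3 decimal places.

deff ≈ 0.430

V̂(ȳ_st) = Σ W_h² (1 − n_h/N_h) s_h²/n_h, with W_h = N_h/N and N = 2300:
  stratum Q1: (1080/2300)²·(1 − 99/1080)·59.0²/99 = 7.04216
  stratum Q2: (180/2300)²·(1 − 24/180)·44.1²/24 = 0.430138
  stratum Q3: (320/2300)²·(1 − 40/320)·84.1²/40 = 2.99491
  stratum Q4: (720/2300)²·(1 − 140/720)·34.1²/140 = 0.65567
V_st = 11.1229
V_srs = (1 − 303/2300)·9029.3/303 = 25.8739
deff = V_st / V_srs = 11.1229/25.8739 = 0.4299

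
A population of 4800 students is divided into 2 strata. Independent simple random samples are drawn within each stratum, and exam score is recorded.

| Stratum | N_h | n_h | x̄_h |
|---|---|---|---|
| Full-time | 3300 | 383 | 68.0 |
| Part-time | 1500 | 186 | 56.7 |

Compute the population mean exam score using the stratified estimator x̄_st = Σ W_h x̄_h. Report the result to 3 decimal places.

x̄_st ≈ 64.469

N = Σ N_h = 4800. Stratum weights W_h = N_h/N.
x̄_st = (3300·68.0 + 1500·56.7) / 4800 = 64.46875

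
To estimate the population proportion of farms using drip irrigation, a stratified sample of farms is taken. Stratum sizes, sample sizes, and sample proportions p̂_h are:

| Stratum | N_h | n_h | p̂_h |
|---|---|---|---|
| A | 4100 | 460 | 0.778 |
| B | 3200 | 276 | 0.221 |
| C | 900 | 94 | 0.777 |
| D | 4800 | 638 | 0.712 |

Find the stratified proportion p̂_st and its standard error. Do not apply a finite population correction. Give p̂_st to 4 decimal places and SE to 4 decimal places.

p̂_st ≈ 0.6165, SE ≈ 0.0113

N = 13000; stratum weights W_h = N_h/N.
p̂_st = Σ W_h p̂_h = (4100·0.778 + 3200·0.221 + 900·0.777 + 4800·0.712)/13000 = 0.61645
V̂(p̂_st) = Σ W_h² p̂_h(1−p̂_h)/(n_h−1):
  stratum A: (4100/13000)²·0.778·0.222/459 = 3.74284e-05
  stratum B: (3200/13000)²·0.221·0.779/275 = 3.79324e-05
  stratum C: (900/13000)²·0.777·0.223/93 = 8.92979e-06
  stratum D: (4800/13000)²·0.712·0.288/637 = 4.38863e-05
V̂(p̂_st) = 0.000128177; SE = √V̂ = 0.0113215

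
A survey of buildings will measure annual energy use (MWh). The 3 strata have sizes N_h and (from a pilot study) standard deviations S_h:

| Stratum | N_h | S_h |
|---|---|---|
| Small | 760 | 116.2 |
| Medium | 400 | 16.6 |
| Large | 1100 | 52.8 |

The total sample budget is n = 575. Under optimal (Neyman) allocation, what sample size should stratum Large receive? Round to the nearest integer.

Neyman allocation: n_h = n · N_h S_h / Σ N_i S_i, with n = 575.
  stratum Small: N_h·S_h = 760·116.2 = 88312.00
  stratum Medium: N_h·S_h = 400·16.6 = 6640.00
  stratum Large: N_h·S_h = 1100·52.8 = 58080.00
Σ N_h S_h = 153032.00
n for stratum Large = 575·58080.00/153032.00 = 218.229 → 218

218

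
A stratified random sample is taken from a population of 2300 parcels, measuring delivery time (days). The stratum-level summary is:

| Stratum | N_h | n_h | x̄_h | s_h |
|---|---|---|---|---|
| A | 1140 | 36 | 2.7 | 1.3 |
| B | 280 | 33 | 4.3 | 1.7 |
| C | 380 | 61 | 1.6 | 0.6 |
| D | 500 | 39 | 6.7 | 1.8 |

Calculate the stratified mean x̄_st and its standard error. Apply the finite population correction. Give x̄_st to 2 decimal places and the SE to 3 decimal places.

x̄_st = Σ W_h x̄_h = (1140·2.7 + 280·4.3 + 380·1.6 + 500·6.7)/2300 = 3.58261
V̂(x̄_st) = Σ W_h² (1 − n_h/N_h) s_h²/n_h, with W_h = N_h/N and N = 2300:
  stratum A: (1140/2300)²·(1 − 36/1140)·1.3²/36 = 0.0111687
  stratum B: (280/2300)²·(1 − 33/280)·1.7²/33 = 0.00114494
  stratum C: (380/2300)²·(1 − 61/380)·0.6²/61 = 0.000135236
  stratum D: (500/2300)²·(1 − 39/500)·1.8²/39 = 0.00361989
V̂(x̄_st) = 0.0160688
SE(x̄_st) = √0.0160688 = 0.126763

x̄_st ≈ 3.58, SE ≈ 0.127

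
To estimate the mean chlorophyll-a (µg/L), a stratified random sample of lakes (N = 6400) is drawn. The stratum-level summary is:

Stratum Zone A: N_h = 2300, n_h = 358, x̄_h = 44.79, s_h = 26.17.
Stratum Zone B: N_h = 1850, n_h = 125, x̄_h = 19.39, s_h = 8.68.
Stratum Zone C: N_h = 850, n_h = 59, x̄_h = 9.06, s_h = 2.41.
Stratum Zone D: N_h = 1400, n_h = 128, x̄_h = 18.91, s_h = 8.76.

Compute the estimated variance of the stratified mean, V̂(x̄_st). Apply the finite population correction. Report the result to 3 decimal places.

V̂(x̄_st) ≈ 0.283

V̂(x̄_st) = Σ W_h² (1 − n_h/N_h) s_h²/n_h, with W_h = N_h/N and N = 6400:
  stratum Zone A: (2300/6400)²·(1 − 358/2300)·26.17²/358 = 0.208613
  stratum Zone B: (1850/6400)²·(1 − 125/1850)·8.68²/125 = 0.0469602
  stratum Zone C: (850/6400)²·(1 − 59/850)·2.41²/59 = 0.00161591
  stratum Zone D: (1400/6400)²·(1 − 128/1400)·8.76²/128 = 0.0260647
V̂(x̄_st) = 0.283254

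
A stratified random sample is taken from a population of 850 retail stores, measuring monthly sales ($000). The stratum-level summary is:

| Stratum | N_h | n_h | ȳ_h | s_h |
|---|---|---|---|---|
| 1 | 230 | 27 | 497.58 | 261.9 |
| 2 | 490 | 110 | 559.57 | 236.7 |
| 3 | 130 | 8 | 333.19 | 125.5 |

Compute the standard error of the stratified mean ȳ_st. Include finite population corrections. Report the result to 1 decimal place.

SE(ȳ_st) ≈ 18.4

V̂(ȳ_st) = Σ W_h² (1 − n_h/N_h) s_h²/n_h, with W_h = N_h/N and N = 850:
  stratum 1: (230/850)²·(1 − 27/230)·261.9²/27 = 164.17
  stratum 2: (490/850)²·(1 − 110/490)·236.7²/110 = 131.264
  stratum 3: (130/850)²·(1 − 8/130)·125.5²/8 = 43.2178
V̂(ȳ_st) = 338.652
SE(ȳ_st) = √338.652 = 18.4025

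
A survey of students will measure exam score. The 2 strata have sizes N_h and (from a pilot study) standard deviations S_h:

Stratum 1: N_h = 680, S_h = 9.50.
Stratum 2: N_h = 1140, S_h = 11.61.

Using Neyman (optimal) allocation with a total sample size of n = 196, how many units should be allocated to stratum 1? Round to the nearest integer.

Neyman allocation: n_h = n · N_h S_h / Σ N_i S_i, with n = 196.
  stratum 1: N_h·S_h = 680·9.50 = 6460.00
  stratum 2: N_h·S_h = 1140·11.61 = 13235.40
Σ N_h S_h = 19695.40
n for stratum 1 = 196·6460.00/19695.40 = 64.287 → 64

64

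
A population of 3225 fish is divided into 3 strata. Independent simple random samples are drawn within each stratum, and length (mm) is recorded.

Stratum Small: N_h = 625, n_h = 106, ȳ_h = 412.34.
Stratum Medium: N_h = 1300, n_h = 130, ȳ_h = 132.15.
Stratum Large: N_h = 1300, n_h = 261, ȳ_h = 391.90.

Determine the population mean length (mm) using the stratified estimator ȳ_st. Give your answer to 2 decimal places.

ȳ_st ≈ 291.16

N = Σ N_h = 3225. Stratum weights W_h = N_h/N.
ȳ_st = (625·412.34 + 1300·132.15 + 1300·391.90) / 3225 = 291.1558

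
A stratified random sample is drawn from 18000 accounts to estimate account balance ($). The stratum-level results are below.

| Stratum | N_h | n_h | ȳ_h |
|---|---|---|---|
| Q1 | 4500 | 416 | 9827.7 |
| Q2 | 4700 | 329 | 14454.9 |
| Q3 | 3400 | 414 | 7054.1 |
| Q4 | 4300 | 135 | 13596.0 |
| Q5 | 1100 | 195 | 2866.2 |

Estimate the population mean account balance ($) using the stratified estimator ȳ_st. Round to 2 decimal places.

ȳ_st ≈ 10986.79

N = Σ N_h = 18000. Stratum weights W_h = N_h/N.
ȳ_st = (4500·9827.7 + 4700·14454.9 + 3400·7054.1 + 4300·13596.0 + 1100·2866.2) / 18000 = 10986.7911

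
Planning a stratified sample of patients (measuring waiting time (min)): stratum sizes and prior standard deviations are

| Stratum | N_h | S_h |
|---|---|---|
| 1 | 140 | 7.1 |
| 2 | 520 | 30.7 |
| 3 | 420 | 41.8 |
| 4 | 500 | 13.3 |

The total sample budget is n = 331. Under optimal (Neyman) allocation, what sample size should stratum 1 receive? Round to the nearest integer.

Neyman allocation: n_h = n · N_h S_h / Σ N_i S_i, with n = 331.
  stratum 1: N_h·S_h = 140·7.1 = 994.00
  stratum 2: N_h·S_h = 520·30.7 = 15964.00
  stratum 3: N_h·S_h = 420·41.8 = 17556.00
  stratum 4: N_h·S_h = 500·13.3 = 6650.00
Σ N_h S_h = 41164.00
n for stratum 1 = 331·994.00/41164.00 = 7.993 → 8

8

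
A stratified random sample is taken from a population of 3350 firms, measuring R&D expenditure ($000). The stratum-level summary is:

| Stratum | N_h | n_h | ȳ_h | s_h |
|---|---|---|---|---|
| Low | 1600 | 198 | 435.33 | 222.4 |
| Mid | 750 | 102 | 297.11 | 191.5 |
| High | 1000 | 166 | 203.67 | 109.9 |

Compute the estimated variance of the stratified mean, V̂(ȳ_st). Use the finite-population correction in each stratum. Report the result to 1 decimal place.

V̂(ȳ_st) ≈ 70.9

V̂(ȳ_st) = Σ W_h² (1 − n_h/N_h) s_h²/n_h, with W_h = N_h/N and N = 3350:
  stratum Low: (1600/3350)²·(1 − 198/1600)·222.4²/198 = 49.9324
  stratum Mid: (750/3350)²·(1 − 102/750)·191.5²/102 = 15.5698
  stratum High: (1000/3350)²·(1 − 166/1000)·109.9²/166 = 5.40709
V̂(ȳ_st) = 70.9094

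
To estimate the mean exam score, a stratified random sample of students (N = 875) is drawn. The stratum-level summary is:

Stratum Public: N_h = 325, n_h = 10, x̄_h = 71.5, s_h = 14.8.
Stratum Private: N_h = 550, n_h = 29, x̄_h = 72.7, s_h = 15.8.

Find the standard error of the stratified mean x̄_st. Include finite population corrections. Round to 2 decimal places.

V̂(x̄_st) = Σ W_h² (1 − n_h/N_h) s_h²/n_h, with W_h = N_h/N and N = 875:
  stratum Public: (325/875)²·(1 − 10/325)·14.8²/10 = 2.92888
  stratum Private: (550/875)²·(1 − 29/550)·15.8²/29 = 3.22181
V̂(x̄_st) = 6.15069
SE(x̄_st) = √6.15069 = 2.48006

SE(x̄_st) ≈ 2.48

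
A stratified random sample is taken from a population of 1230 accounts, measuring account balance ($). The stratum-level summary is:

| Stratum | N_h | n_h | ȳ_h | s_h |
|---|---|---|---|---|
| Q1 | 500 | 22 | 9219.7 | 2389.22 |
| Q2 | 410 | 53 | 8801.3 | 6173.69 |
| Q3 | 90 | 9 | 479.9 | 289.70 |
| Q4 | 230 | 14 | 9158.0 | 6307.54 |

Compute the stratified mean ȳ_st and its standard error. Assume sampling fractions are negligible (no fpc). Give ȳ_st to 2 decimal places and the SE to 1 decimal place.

ȳ_st = Σ W_h ȳ_h = (500·9219.7 + 410·8801.3 + 90·479.9 + 230·9158.0)/1230 = 8429.19837
V̂(ȳ_st) = Σ W_h² s_h²/n_h, with W_h = N_h/N and N = 1230:
  stratum Q1: (500/1230)²·2389.22²/22 = 42876.5
  stratum Q2: (410/1230)²·6173.69²/53 = 79904.5
  stratum Q3: (90/1230)²·289.70²/9 = 49.9263
  stratum Q4: (230/1230)²·6307.54²/14 = 99365.9
V̂(ȳ_st) = 222197
SE(ȳ_st) = √222197 = 471.378

ȳ_st ≈ 8429.20, SE ≈ 471.4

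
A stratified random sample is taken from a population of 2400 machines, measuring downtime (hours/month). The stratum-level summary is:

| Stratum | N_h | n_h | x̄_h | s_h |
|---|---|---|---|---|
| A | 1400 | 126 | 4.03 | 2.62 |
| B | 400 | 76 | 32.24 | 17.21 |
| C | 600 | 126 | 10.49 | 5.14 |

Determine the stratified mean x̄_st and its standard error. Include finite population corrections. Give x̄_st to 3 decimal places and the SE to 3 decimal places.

x̄_st = Σ W_h x̄_h = (1400·4.03 + 400·32.24 + 600·10.49)/2400 = 10.34667
V̂(x̄_st) = Σ W_h² (1 − n_h/N_h) s_h²/n_h, with W_h = N_h/N and N = 2400:
  stratum A: (1400/2400)²·(1 − 126/1400)·2.62²/126 = 0.0168697
  stratum B: (400/2400)²·(1 − 76/400)·17.21²/76 = 0.0876861
  stratum C: (600/2400)²·(1 − 126/600)·5.14²/126 = 0.0103529
V̂(x̄_st) = 0.114909
SE(x̄_st) = √0.114909 = 0.338982

x̄_st ≈ 10.347, SE ≈ 0.339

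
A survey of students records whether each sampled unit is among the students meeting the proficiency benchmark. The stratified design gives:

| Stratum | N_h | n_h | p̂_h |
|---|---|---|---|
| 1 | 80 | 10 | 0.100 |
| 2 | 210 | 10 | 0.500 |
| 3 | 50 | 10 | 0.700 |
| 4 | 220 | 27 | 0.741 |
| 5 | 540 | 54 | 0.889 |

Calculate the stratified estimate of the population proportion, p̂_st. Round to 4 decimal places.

N = 1100; stratum weights W_h = N_h/N.
p̂_st = Σ W_h p̂_h = (80·0.100 + 210·0.500 + 50·0.700 + 220·0.741 + 540·0.889)/1100 = 0.71916

p̂_st ≈ 0.7192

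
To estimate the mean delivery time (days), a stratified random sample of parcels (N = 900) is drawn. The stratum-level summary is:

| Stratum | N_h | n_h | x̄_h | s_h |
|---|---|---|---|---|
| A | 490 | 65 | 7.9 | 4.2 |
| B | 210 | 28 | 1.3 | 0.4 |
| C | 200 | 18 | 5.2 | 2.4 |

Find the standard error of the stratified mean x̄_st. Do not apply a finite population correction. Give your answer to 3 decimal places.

V̂(x̄_st) = Σ W_h² s_h²/n_h, with W_h = N_h/N and N = 900:
  stratum A: (490/900)²·4.2²/65 = 0.0804438
  stratum B: (210/900)²·0.4²/28 = 0.000311111
  stratum C: (200/900)²·2.4²/18 = 0.0158025
V̂(x̄_st) = 0.0965573
SE(x̄_st) = √0.0965573 = 0.310737

SE(x̄_st) ≈ 0.311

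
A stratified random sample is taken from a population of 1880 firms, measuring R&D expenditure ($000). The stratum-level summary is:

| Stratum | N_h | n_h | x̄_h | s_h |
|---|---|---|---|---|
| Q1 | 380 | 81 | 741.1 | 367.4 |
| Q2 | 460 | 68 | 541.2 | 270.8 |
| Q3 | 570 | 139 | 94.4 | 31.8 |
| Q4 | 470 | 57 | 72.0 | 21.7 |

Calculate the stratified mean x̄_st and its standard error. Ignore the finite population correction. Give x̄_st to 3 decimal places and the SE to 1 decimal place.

x̄_st ≈ 328.839, SE ≈ 11.6

x̄_st = Σ W_h x̄_h = (380·741.1 + 460·541.2 + 570·94.4 + 470·72.0)/1880 = 328.83936
V̂(x̄_st) = Σ W_h² s_h²/n_h, with W_h = N_h/N and N = 1880:
  stratum Q1: (380/1880)²·367.4²/81 = 68.084
  stratum Q2: (460/1880)²·270.8²/68 = 64.5637
  stratum Q3: (570/1880)²·31.8²/139 = 0.668765
  stratum Q4: (470/1880)²·21.7²/57 = 0.516327
V̂(x̄_st) = 133.833
SE(x̄_st) = √133.833 = 11.5686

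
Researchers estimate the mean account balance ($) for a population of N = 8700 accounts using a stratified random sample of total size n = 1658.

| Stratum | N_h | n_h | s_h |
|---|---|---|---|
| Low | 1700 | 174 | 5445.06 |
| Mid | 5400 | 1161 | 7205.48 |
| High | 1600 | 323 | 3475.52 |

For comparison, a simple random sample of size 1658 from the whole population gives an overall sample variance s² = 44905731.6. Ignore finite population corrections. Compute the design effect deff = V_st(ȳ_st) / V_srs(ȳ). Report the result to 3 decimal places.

deff ≈ 0.923

V̂(ȳ_st) = Σ W_h² s_h²/n_h, with W_h = N_h/N and N = 8700:
  stratum Low: (1700/8700)²·5445.06²/174 = 6506.02
  stratum Mid: (5400/8700)²·7205.48²/1161 = 17228.3
  stratum High: (1600/8700)²·3475.52²/323 = 1264.85
V_st = 24999.2
V_srs = s²/n = 44905731.6/1658 = 27084.3
deff = V_st / V_srs = 24999.2/27084.3 = 0.9230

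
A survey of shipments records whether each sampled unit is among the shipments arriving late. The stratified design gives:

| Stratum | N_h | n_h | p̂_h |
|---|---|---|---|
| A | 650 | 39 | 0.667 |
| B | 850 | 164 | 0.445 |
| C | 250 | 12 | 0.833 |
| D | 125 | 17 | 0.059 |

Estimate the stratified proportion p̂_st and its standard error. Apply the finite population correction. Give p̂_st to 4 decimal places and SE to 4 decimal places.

N = 1875; stratum weights W_h = N_h/N.
p̂_st = Σ W_h p̂_h = (650·0.667 + 850·0.445 + 250·0.833 + 125·0.059)/1875 = 0.54796
V̂(p̂_st) = Σ W_h² (1 − n_h/N_h) p̂_h(1−p̂_h)/(n_h−1):
  stratum A: (650/1875)²·(1 − 39/650)·0.667·0.333/38 = 0.000660296
  stratum B: (850/1875)²·(1 − 164/850)·0.445·0.555/163 = 0.000251308
  stratum C: (250/1875)²·(1 − 12/250)·0.833·0.167/11 = 0.000214034
  stratum D: (125/1875)²·(1 − 17/125)·0.059·0.941/16 = 1.33246e-05
V̂(p̂_st) = 0.00113896; SE = √V̂ = 0.0337485

p̂_st ≈ 0.5480, SE ≈ 0.0337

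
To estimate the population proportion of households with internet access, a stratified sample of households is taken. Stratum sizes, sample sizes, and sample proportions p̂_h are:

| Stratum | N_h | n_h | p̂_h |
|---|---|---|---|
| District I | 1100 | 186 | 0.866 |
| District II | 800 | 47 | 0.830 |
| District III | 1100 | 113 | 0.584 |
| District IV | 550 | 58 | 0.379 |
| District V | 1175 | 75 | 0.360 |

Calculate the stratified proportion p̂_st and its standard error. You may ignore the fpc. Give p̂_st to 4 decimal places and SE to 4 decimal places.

p̂_st ≈ 0.6117, SE ≈ 0.0221

N = 4725; stratum weights W_h = N_h/N.
p̂_st = Σ W_h p̂_h = (1100·0.866 + 800·0.830 + 1100·0.584 + 550·0.379 + 1175·0.360)/4725 = 0.61174
V̂(p̂_st) = Σ W_h² p̂_h(1−p̂_h)/(n_h−1):
  stratum District I: (1100/4725)²·0.866·0.134/185 = 3.39964e-05
  stratum District II: (800/4725)²·0.830·0.170/46 = 8.79317e-05
  stratum District III: (1100/4725)²·0.584·0.416/112 = 0.000117563
  stratum District IV: (550/4725)²·0.379·0.621/57 = 5.59471e-05
  stratum District V: (1175/4725)²·0.360·0.640/74 = 0.000192541
V̂(p̂_st) = 0.000487979; SE = √V̂ = 0.0220902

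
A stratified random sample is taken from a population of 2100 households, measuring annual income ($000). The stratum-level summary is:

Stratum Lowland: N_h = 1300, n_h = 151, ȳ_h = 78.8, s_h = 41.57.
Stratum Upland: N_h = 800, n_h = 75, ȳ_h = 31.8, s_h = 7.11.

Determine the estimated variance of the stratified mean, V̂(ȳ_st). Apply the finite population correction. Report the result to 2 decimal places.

V̂(ȳ_st) ≈ 3.96

V̂(ȳ_st) = Σ W_h² (1 − n_h/N_h) s_h²/n_h, with W_h = N_h/N and N = 2100:
  stratum Lowland: (1300/2100)²·(1 − 151/1300)·41.57²/151 = 3.87622
  stratum Upland: (800/2100)²·(1 − 75/800)·7.11²/75 = 0.0886477
V̂(ȳ_st) = 3.96486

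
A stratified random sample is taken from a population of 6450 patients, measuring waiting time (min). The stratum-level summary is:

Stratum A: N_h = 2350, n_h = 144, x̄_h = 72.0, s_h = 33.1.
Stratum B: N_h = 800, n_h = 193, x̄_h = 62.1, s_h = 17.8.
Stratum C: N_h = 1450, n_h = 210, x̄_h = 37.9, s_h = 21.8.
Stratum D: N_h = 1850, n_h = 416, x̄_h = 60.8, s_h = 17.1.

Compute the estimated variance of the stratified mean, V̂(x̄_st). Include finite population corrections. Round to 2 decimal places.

V̂(x̄_st) ≈ 1.11

V̂(x̄_st) = Σ W_h² (1 − n_h/N_h) s_h²/n_h, with W_h = N_h/N and N = 6450:
  stratum A: (2350/6450)²·(1 − 144/2350)·33.1²/144 = 0.948085
  stratum B: (800/6450)²·(1 − 193/800)·17.8²/193 = 0.019162
  stratum C: (1450/6450)²·(1 − 210/1450)·21.8²/210 = 0.0978057
  stratum D: (1850/6450)²·(1 − 416/1850)·17.1²/416 = 0.0448229
V̂(x̄_st) = 1.10988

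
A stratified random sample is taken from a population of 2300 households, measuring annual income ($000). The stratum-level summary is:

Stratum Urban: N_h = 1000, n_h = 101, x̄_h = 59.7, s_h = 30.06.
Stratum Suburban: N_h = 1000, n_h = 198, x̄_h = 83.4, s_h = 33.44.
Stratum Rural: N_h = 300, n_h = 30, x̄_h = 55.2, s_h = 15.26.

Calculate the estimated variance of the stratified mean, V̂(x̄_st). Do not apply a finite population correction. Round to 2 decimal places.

V̂(x̄_st) = Σ W_h² s_h²/n_h, with W_h = N_h/N and N = 2300:
  stratum Urban: (1000/2300)²·30.06²/101 = 1.69122
  stratum Suburban: (1000/2300)²·33.44²/198 = 1.06761
  stratum Rural: (300/2300)²·15.26²/30 = 0.132061
V̂(x̄_st) = 2.89089

V̂(x̄_st) ≈ 2.89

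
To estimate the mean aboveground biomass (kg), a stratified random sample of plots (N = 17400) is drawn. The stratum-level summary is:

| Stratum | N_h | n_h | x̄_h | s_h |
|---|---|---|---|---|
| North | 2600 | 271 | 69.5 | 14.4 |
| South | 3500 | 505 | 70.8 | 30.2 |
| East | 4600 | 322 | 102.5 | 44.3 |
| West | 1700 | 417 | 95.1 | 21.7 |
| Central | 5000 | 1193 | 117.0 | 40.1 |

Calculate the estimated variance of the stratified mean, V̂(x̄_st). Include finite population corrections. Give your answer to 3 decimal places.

V̂(x̄_st) = Σ W_h² (1 − n_h/N_h) s_h²/n_h, with W_h = N_h/N and N = 17400:
  stratum North: (2600/17400)²·(1 − 271/2600)·14.4²/271 = 0.0153038
  stratum South: (3500/17400)²·(1 − 505/3500)·30.2²/505 = 0.0625301
  stratum East: (4600/17400)²·(1 − 322/4600)·44.3²/322 = 0.396143
  stratum West: (1700/17400)²·(1 − 417/1700)·21.7²/417 = 0.00813506
  stratum Central: (5000/17400)²·(1 − 1193/5000)·40.1²/1193 = 0.0847428
V̂(x̄_st) = 0.566854

V̂(x̄_st) ≈ 0.567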